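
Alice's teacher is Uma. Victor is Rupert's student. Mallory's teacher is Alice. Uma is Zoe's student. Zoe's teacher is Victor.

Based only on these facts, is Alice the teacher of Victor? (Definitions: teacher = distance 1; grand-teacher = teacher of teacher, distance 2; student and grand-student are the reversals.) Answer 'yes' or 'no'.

Reconstructing the teacher chain from the given facts:
  Rupert -> Victor -> Zoe -> Uma -> Alice -> Mallory
(each arrow means 'teacher of the next')
Positions in the chain (0 = top):
  position of Rupert: 0
  position of Victor: 1
  position of Zoe: 2
  position of Uma: 3
  position of Alice: 4
  position of Mallory: 5

Alice is at position 4, Victor is at position 1; signed distance (j - i) = -3.
'teacher' requires j - i = 1. Actual distance is -3, so the relation does NOT hold.

Answer: no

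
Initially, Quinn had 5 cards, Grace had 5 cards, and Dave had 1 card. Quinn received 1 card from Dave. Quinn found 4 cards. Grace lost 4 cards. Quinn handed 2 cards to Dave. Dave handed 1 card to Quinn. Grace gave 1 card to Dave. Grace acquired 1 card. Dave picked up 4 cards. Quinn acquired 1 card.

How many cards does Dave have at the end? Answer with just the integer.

Tracking counts step by step:
Start: Quinn=5, Grace=5, Dave=1
Event 1 (Dave -> Quinn, 1): Dave: 1 -> 0, Quinn: 5 -> 6. State: Quinn=6, Grace=5, Dave=0
Event 2 (Quinn +4): Quinn: 6 -> 10. State: Quinn=10, Grace=5, Dave=0
Event 3 (Grace -4): Grace: 5 -> 1. State: Quinn=10, Grace=1, Dave=0
Event 4 (Quinn -> Dave, 2): Quinn: 10 -> 8, Dave: 0 -> 2. State: Quinn=8, Grace=1, Dave=2
Event 5 (Dave -> Quinn, 1): Dave: 2 -> 1, Quinn: 8 -> 9. State: Quinn=9, Grace=1, Dave=1
Event 6 (Grace -> Dave, 1): Grace: 1 -> 0, Dave: 1 -> 2. State: Quinn=9, Grace=0, Dave=2
Event 7 (Grace +1): Grace: 0 -> 1. State: Quinn=9, Grace=1, Dave=2
Event 8 (Dave +4): Dave: 2 -> 6. State: Quinn=9, Grace=1, Dave=6
Event 9 (Quinn +1): Quinn: 9 -> 10. State: Quinn=10, Grace=1, Dave=6

Dave's final count: 6

Answer: 6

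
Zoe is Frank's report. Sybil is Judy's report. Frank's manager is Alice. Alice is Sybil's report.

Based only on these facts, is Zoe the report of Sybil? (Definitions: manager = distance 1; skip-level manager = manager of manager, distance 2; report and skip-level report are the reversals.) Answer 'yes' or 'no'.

Answer: no

Derivation:
Reconstructing the manager chain from the given facts:
  Judy -> Sybil -> Alice -> Frank -> Zoe
(each arrow means 'manager of the next')
Positions in the chain (0 = top):
  position of Judy: 0
  position of Sybil: 1
  position of Alice: 2
  position of Frank: 3
  position of Zoe: 4

Zoe is at position 4, Sybil is at position 1; signed distance (j - i) = -3.
'report' requires j - i = -1. Actual distance is -3, so the relation does NOT hold.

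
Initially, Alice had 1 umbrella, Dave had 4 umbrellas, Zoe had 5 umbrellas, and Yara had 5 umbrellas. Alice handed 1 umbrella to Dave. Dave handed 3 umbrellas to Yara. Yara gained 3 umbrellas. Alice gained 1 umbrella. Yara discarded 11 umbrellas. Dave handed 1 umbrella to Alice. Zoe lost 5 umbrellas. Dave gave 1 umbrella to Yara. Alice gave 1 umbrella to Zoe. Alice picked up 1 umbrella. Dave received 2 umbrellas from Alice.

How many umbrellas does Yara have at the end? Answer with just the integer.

Tracking counts step by step:
Start: Alice=1, Dave=4, Zoe=5, Yara=5
Event 1 (Alice -> Dave, 1): Alice: 1 -> 0, Dave: 4 -> 5. State: Alice=0, Dave=5, Zoe=5, Yara=5
Event 2 (Dave -> Yara, 3): Dave: 5 -> 2, Yara: 5 -> 8. State: Alice=0, Dave=2, Zoe=5, Yara=8
Event 3 (Yara +3): Yara: 8 -> 11. State: Alice=0, Dave=2, Zoe=5, Yara=11
Event 4 (Alice +1): Alice: 0 -> 1. State: Alice=1, Dave=2, Zoe=5, Yara=11
Event 5 (Yara -11): Yara: 11 -> 0. State: Alice=1, Dave=2, Zoe=5, Yara=0
Event 6 (Dave -> Alice, 1): Dave: 2 -> 1, Alice: 1 -> 2. State: Alice=2, Dave=1, Zoe=5, Yara=0
Event 7 (Zoe -5): Zoe: 5 -> 0. State: Alice=2, Dave=1, Zoe=0, Yara=0
Event 8 (Dave -> Yara, 1): Dave: 1 -> 0, Yara: 0 -> 1. State: Alice=2, Dave=0, Zoe=0, Yara=1
Event 9 (Alice -> Zoe, 1): Alice: 2 -> 1, Zoe: 0 -> 1. State: Alice=1, Dave=0, Zoe=1, Yara=1
Event 10 (Alice +1): Alice: 1 -> 2. State: Alice=2, Dave=0, Zoe=1, Yara=1
Event 11 (Alice -> Dave, 2): Alice: 2 -> 0, Dave: 0 -> 2. State: Alice=0, Dave=2, Zoe=1, Yara=1

Yara's final count: 1

Answer: 1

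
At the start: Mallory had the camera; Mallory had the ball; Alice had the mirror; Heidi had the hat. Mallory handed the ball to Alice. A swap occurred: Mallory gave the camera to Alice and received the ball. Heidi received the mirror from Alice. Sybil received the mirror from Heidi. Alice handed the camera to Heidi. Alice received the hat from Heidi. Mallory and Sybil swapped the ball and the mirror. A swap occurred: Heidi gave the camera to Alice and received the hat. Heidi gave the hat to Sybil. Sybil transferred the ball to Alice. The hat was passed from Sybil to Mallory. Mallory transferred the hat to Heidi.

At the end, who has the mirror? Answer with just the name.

Answer: Mallory

Derivation:
Tracking all object holders:
Start: camera:Mallory, ball:Mallory, mirror:Alice, hat:Heidi
Event 1 (give ball: Mallory -> Alice). State: camera:Mallory, ball:Alice, mirror:Alice, hat:Heidi
Event 2 (swap camera<->ball: now camera:Alice, ball:Mallory). State: camera:Alice, ball:Mallory, mirror:Alice, hat:Heidi
Event 3 (give mirror: Alice -> Heidi). State: camera:Alice, ball:Mallory, mirror:Heidi, hat:Heidi
Event 4 (give mirror: Heidi -> Sybil). State: camera:Alice, ball:Mallory, mirror:Sybil, hat:Heidi
Event 5 (give camera: Alice -> Heidi). State: camera:Heidi, ball:Mallory, mirror:Sybil, hat:Heidi
Event 6 (give hat: Heidi -> Alice). State: camera:Heidi, ball:Mallory, mirror:Sybil, hat:Alice
Event 7 (swap ball<->mirror: now ball:Sybil, mirror:Mallory). State: camera:Heidi, ball:Sybil, mirror:Mallory, hat:Alice
Event 8 (swap camera<->hat: now camera:Alice, hat:Heidi). State: camera:Alice, ball:Sybil, mirror:Mallory, hat:Heidi
Event 9 (give hat: Heidi -> Sybil). State: camera:Alice, ball:Sybil, mirror:Mallory, hat:Sybil
Event 10 (give ball: Sybil -> Alice). State: camera:Alice, ball:Alice, mirror:Mallory, hat:Sybil
Event 11 (give hat: Sybil -> Mallory). State: camera:Alice, ball:Alice, mirror:Mallory, hat:Mallory
Event 12 (give hat: Mallory -> Heidi). State: camera:Alice, ball:Alice, mirror:Mallory, hat:Heidi

Final state: camera:Alice, ball:Alice, mirror:Mallory, hat:Heidi
The mirror is held by Mallory.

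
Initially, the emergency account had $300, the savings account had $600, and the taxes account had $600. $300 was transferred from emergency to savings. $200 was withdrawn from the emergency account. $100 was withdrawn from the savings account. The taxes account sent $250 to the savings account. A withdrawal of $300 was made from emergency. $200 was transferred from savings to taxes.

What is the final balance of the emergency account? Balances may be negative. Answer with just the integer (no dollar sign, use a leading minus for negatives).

Tracking account balances step by step:
Start: emergency=300, savings=600, taxes=600
Event 1 (transfer 300 emergency -> savings): emergency: 300 - 300 = 0, savings: 600 + 300 = 900. Balances: emergency=0, savings=900, taxes=600
Event 2 (withdraw 200 from emergency): emergency: 0 - 200 = -200. Balances: emergency=-200, savings=900, taxes=600
Event 3 (withdraw 100 from savings): savings: 900 - 100 = 800. Balances: emergency=-200, savings=800, taxes=600
Event 4 (transfer 250 taxes -> savings): taxes: 600 - 250 = 350, savings: 800 + 250 = 1050. Balances: emergency=-200, savings=1050, taxes=350
Event 5 (withdraw 300 from emergency): emergency: -200 - 300 = -500. Balances: emergency=-500, savings=1050, taxes=350
Event 6 (transfer 200 savings -> taxes): savings: 1050 - 200 = 850, taxes: 350 + 200 = 550. Balances: emergency=-500, savings=850, taxes=550

Final balance of emergency: -500

Answer: -500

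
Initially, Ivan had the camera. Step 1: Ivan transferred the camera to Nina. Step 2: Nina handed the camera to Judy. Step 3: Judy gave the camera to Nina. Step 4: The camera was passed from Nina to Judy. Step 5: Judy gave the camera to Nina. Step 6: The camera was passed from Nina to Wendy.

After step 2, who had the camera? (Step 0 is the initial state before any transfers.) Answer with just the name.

Answer: Judy

Derivation:
Tracking the camera holder through step 2:
After step 0 (start): Ivan
After step 1: Nina
After step 2: Judy

At step 2, the holder is Judy.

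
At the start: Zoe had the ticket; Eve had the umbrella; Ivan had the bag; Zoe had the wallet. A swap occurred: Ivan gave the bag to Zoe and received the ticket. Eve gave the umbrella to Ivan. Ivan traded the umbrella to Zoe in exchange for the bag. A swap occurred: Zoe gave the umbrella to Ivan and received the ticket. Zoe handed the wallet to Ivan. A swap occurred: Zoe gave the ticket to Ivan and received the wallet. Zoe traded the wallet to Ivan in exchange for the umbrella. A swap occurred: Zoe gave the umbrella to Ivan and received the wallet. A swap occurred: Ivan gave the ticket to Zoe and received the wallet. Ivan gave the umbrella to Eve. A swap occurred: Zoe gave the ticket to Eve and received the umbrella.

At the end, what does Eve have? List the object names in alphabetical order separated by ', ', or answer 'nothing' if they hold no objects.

Tracking all object holders:
Start: ticket:Zoe, umbrella:Eve, bag:Ivan, wallet:Zoe
Event 1 (swap bag<->ticket: now bag:Zoe, ticket:Ivan). State: ticket:Ivan, umbrella:Eve, bag:Zoe, wallet:Zoe
Event 2 (give umbrella: Eve -> Ivan). State: ticket:Ivan, umbrella:Ivan, bag:Zoe, wallet:Zoe
Event 3 (swap umbrella<->bag: now umbrella:Zoe, bag:Ivan). State: ticket:Ivan, umbrella:Zoe, bag:Ivan, wallet:Zoe
Event 4 (swap umbrella<->ticket: now umbrella:Ivan, ticket:Zoe). State: ticket:Zoe, umbrella:Ivan, bag:Ivan, wallet:Zoe
Event 5 (give wallet: Zoe -> Ivan). State: ticket:Zoe, umbrella:Ivan, bag:Ivan, wallet:Ivan
Event 6 (swap ticket<->wallet: now ticket:Ivan, wallet:Zoe). State: ticket:Ivan, umbrella:Ivan, bag:Ivan, wallet:Zoe
Event 7 (swap wallet<->umbrella: now wallet:Ivan, umbrella:Zoe). State: ticket:Ivan, umbrella:Zoe, bag:Ivan, wallet:Ivan
Event 8 (swap umbrella<->wallet: now umbrella:Ivan, wallet:Zoe). State: ticket:Ivan, umbrella:Ivan, bag:Ivan, wallet:Zoe
Event 9 (swap ticket<->wallet: now ticket:Zoe, wallet:Ivan). State: ticket:Zoe, umbrella:Ivan, bag:Ivan, wallet:Ivan
Event 10 (give umbrella: Ivan -> Eve). State: ticket:Zoe, umbrella:Eve, bag:Ivan, wallet:Ivan
Event 11 (swap ticket<->umbrella: now ticket:Eve, umbrella:Zoe). State: ticket:Eve, umbrella:Zoe, bag:Ivan, wallet:Ivan

Final state: ticket:Eve, umbrella:Zoe, bag:Ivan, wallet:Ivan
Eve holds: ticket.

Answer: ticket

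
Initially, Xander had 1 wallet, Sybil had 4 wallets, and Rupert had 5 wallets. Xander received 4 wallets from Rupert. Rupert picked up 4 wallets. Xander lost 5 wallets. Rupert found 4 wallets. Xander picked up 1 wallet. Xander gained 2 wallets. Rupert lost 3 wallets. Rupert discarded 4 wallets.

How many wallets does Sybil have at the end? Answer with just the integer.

Answer: 4

Derivation:
Tracking counts step by step:
Start: Xander=1, Sybil=4, Rupert=5
Event 1 (Rupert -> Xander, 4): Rupert: 5 -> 1, Xander: 1 -> 5. State: Xander=5, Sybil=4, Rupert=1
Event 2 (Rupert +4): Rupert: 1 -> 5. State: Xander=5, Sybil=4, Rupert=5
Event 3 (Xander -5): Xander: 5 -> 0. State: Xander=0, Sybil=4, Rupert=5
Event 4 (Rupert +4): Rupert: 5 -> 9. State: Xander=0, Sybil=4, Rupert=9
Event 5 (Xander +1): Xander: 0 -> 1. State: Xander=1, Sybil=4, Rupert=9
Event 6 (Xander +2): Xander: 1 -> 3. State: Xander=3, Sybil=4, Rupert=9
Event 7 (Rupert -3): Rupert: 9 -> 6. State: Xander=3, Sybil=4, Rupert=6
Event 8 (Rupert -4): Rupert: 6 -> 2. State: Xander=3, Sybil=4, Rupert=2

Sybil's final count: 4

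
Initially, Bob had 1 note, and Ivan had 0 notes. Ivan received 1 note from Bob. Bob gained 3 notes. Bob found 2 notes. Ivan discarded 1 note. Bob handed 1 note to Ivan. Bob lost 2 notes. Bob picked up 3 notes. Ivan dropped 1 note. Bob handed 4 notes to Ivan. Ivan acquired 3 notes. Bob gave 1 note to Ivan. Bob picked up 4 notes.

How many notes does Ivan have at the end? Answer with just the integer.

Answer: 8

Derivation:
Tracking counts step by step:
Start: Bob=1, Ivan=0
Event 1 (Bob -> Ivan, 1): Bob: 1 -> 0, Ivan: 0 -> 1. State: Bob=0, Ivan=1
Event 2 (Bob +3): Bob: 0 -> 3. State: Bob=3, Ivan=1
Event 3 (Bob +2): Bob: 3 -> 5. State: Bob=5, Ivan=1
Event 4 (Ivan -1): Ivan: 1 -> 0. State: Bob=5, Ivan=0
Event 5 (Bob -> Ivan, 1): Bob: 5 -> 4, Ivan: 0 -> 1. State: Bob=4, Ivan=1
Event 6 (Bob -2): Bob: 4 -> 2. State: Bob=2, Ivan=1
Event 7 (Bob +3): Bob: 2 -> 5. State: Bob=5, Ivan=1
Event 8 (Ivan -1): Ivan: 1 -> 0. State: Bob=5, Ivan=0
Event 9 (Bob -> Ivan, 4): Bob: 5 -> 1, Ivan: 0 -> 4. State: Bob=1, Ivan=4
Event 10 (Ivan +3): Ivan: 4 -> 7. State: Bob=1, Ivan=7
Event 11 (Bob -> Ivan, 1): Bob: 1 -> 0, Ivan: 7 -> 8. State: Bob=0, Ivan=8
Event 12 (Bob +4): Bob: 0 -> 4. State: Bob=4, Ivan=8

Ivan's final count: 8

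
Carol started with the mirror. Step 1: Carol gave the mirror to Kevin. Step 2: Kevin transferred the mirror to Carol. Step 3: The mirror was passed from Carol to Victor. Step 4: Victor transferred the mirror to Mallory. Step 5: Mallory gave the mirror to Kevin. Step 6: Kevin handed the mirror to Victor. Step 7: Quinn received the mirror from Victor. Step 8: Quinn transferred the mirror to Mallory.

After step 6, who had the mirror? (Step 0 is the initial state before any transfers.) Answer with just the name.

Tracking the mirror holder through step 6:
After step 0 (start): Carol
After step 1: Kevin
After step 2: Carol
After step 3: Victor
After step 4: Mallory
After step 5: Kevin
After step 6: Victor

At step 6, the holder is Victor.

Answer: Victor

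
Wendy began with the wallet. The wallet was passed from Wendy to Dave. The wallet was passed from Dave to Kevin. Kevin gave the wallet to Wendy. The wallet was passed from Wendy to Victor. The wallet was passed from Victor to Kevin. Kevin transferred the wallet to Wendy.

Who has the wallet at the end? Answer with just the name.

Answer: Wendy

Derivation:
Tracking the wallet through each event:
Start: Wendy has the wallet.
After event 1: Dave has the wallet.
After event 2: Kevin has the wallet.
After event 3: Wendy has the wallet.
After event 4: Victor has the wallet.
After event 5: Kevin has the wallet.
After event 6: Wendy has the wallet.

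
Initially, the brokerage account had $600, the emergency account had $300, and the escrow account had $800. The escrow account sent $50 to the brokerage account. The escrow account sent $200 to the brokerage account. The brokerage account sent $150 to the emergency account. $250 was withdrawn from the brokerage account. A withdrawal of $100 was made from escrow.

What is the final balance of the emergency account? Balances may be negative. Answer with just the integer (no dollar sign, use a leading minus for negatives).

Answer: 450

Derivation:
Tracking account balances step by step:
Start: brokerage=600, emergency=300, escrow=800
Event 1 (transfer 50 escrow -> brokerage): escrow: 800 - 50 = 750, brokerage: 600 + 50 = 650. Balances: brokerage=650, emergency=300, escrow=750
Event 2 (transfer 200 escrow -> brokerage): escrow: 750 - 200 = 550, brokerage: 650 + 200 = 850. Balances: brokerage=850, emergency=300, escrow=550
Event 3 (transfer 150 brokerage -> emergency): brokerage: 850 - 150 = 700, emergency: 300 + 150 = 450. Balances: brokerage=700, emergency=450, escrow=550
Event 4 (withdraw 250 from brokerage): brokerage: 700 - 250 = 450. Balances: brokerage=450, emergency=450, escrow=550
Event 5 (withdraw 100 from escrow): escrow: 550 - 100 = 450. Balances: brokerage=450, emergency=450, escrow=450

Final balance of emergency: 450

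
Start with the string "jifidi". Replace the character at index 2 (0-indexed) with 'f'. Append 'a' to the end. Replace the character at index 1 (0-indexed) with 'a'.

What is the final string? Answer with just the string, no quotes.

Applying each edit step by step:
Start: "jifidi"
Op 1 (replace idx 2: 'f' -> 'f'): "jifidi" -> "jifidi"
Op 2 (append 'a'): "jifidi" -> "jifidia"
Op 3 (replace idx 1: 'i' -> 'a'): "jifidia" -> "jafidia"

Answer: jafidia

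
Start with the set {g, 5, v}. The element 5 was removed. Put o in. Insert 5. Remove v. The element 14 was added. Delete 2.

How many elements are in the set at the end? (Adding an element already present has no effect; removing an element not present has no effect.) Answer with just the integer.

Answer: 4

Derivation:
Tracking the set through each operation:
Start: {5, g, v}
Event 1 (remove 5): removed. Set: {g, v}
Event 2 (add o): added. Set: {g, o, v}
Event 3 (add 5): added. Set: {5, g, o, v}
Event 4 (remove v): removed. Set: {5, g, o}
Event 5 (add 14): added. Set: {14, 5, g, o}
Event 6 (remove 2): not present, no change. Set: {14, 5, g, o}

Final set: {14, 5, g, o} (size 4)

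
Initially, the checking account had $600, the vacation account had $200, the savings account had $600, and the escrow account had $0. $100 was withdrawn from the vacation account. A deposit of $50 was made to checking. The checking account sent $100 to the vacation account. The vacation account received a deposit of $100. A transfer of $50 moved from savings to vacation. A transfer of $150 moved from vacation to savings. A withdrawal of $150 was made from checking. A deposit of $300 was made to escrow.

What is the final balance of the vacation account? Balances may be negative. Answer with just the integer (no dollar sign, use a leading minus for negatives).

Tracking account balances step by step:
Start: checking=600, vacation=200, savings=600, escrow=0
Event 1 (withdraw 100 from vacation): vacation: 200 - 100 = 100. Balances: checking=600, vacation=100, savings=600, escrow=0
Event 2 (deposit 50 to checking): checking: 600 + 50 = 650. Balances: checking=650, vacation=100, savings=600, escrow=0
Event 3 (transfer 100 checking -> vacation): checking: 650 - 100 = 550, vacation: 100 + 100 = 200. Balances: checking=550, vacation=200, savings=600, escrow=0
Event 4 (deposit 100 to vacation): vacation: 200 + 100 = 300. Balances: checking=550, vacation=300, savings=600, escrow=0
Event 5 (transfer 50 savings -> vacation): savings: 600 - 50 = 550, vacation: 300 + 50 = 350. Balances: checking=550, vacation=350, savings=550, escrow=0
Event 6 (transfer 150 vacation -> savings): vacation: 350 - 150 = 200, savings: 550 + 150 = 700. Balances: checking=550, vacation=200, savings=700, escrow=0
Event 7 (withdraw 150 from checking): checking: 550 - 150 = 400. Balances: checking=400, vacation=200, savings=700, escrow=0
Event 8 (deposit 300 to escrow): escrow: 0 + 300 = 300. Balances: checking=400, vacation=200, savings=700, escrow=300

Final balance of vacation: 200

Answer: 200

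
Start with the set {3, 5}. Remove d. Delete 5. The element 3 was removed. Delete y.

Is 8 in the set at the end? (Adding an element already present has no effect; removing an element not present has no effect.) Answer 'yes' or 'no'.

Answer: no

Derivation:
Tracking the set through each operation:
Start: {3, 5}
Event 1 (remove d): not present, no change. Set: {3, 5}
Event 2 (remove 5): removed. Set: {3}
Event 3 (remove 3): removed. Set: {}
Event 4 (remove y): not present, no change. Set: {}

Final set: {} (size 0)
8 is NOT in the final set.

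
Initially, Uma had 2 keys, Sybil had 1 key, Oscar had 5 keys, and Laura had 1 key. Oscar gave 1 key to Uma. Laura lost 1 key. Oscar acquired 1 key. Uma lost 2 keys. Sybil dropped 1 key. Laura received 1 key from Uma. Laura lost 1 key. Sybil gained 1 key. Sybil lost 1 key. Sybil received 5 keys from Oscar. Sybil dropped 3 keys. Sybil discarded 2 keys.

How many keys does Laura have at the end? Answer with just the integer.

Tracking counts step by step:
Start: Uma=2, Sybil=1, Oscar=5, Laura=1
Event 1 (Oscar -> Uma, 1): Oscar: 5 -> 4, Uma: 2 -> 3. State: Uma=3, Sybil=1, Oscar=4, Laura=1
Event 2 (Laura -1): Laura: 1 -> 0. State: Uma=3, Sybil=1, Oscar=4, Laura=0
Event 3 (Oscar +1): Oscar: 4 -> 5. State: Uma=3, Sybil=1, Oscar=5, Laura=0
Event 4 (Uma -2): Uma: 3 -> 1. State: Uma=1, Sybil=1, Oscar=5, Laura=0
Event 5 (Sybil -1): Sybil: 1 -> 0. State: Uma=1, Sybil=0, Oscar=5, Laura=0
Event 6 (Uma -> Laura, 1): Uma: 1 -> 0, Laura: 0 -> 1. State: Uma=0, Sybil=0, Oscar=5, Laura=1
Event 7 (Laura -1): Laura: 1 -> 0. State: Uma=0, Sybil=0, Oscar=5, Laura=0
Event 8 (Sybil +1): Sybil: 0 -> 1. State: Uma=0, Sybil=1, Oscar=5, Laura=0
Event 9 (Sybil -1): Sybil: 1 -> 0. State: Uma=0, Sybil=0, Oscar=5, Laura=0
Event 10 (Oscar -> Sybil, 5): Oscar: 5 -> 0, Sybil: 0 -> 5. State: Uma=0, Sybil=5, Oscar=0, Laura=0
Event 11 (Sybil -3): Sybil: 5 -> 2. State: Uma=0, Sybil=2, Oscar=0, Laura=0
Event 12 (Sybil -2): Sybil: 2 -> 0. State: Uma=0, Sybil=0, Oscar=0, Laura=0

Laura's final count: 0

Answer: 0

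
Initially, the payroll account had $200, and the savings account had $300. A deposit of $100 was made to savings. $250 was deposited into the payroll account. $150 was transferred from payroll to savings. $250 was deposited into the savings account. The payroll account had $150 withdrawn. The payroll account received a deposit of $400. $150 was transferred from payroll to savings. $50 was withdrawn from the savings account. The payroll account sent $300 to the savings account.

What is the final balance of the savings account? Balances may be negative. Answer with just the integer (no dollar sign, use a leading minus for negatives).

Tracking account balances step by step:
Start: payroll=200, savings=300
Event 1 (deposit 100 to savings): savings: 300 + 100 = 400. Balances: payroll=200, savings=400
Event 2 (deposit 250 to payroll): payroll: 200 + 250 = 450. Balances: payroll=450, savings=400
Event 3 (transfer 150 payroll -> savings): payroll: 450 - 150 = 300, savings: 400 + 150 = 550. Balances: payroll=300, savings=550
Event 4 (deposit 250 to savings): savings: 550 + 250 = 800. Balances: payroll=300, savings=800
Event 5 (withdraw 150 from payroll): payroll: 300 - 150 = 150. Balances: payroll=150, savings=800
Event 6 (deposit 400 to payroll): payroll: 150 + 400 = 550. Balances: payroll=550, savings=800
Event 7 (transfer 150 payroll -> savings): payroll: 550 - 150 = 400, savings: 800 + 150 = 950. Balances: payroll=400, savings=950
Event 8 (withdraw 50 from savings): savings: 950 - 50 = 900. Balances: payroll=400, savings=900
Event 9 (transfer 300 payroll -> savings): payroll: 400 - 300 = 100, savings: 900 + 300 = 1200. Balances: payroll=100, savings=1200

Final balance of savings: 1200

Answer: 1200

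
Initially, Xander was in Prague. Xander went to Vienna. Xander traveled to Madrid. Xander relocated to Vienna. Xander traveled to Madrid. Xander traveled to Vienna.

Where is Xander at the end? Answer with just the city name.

Tracking Xander's location:
Start: Xander is in Prague.
After move 1: Prague -> Vienna. Xander is in Vienna.
After move 2: Vienna -> Madrid. Xander is in Madrid.
After move 3: Madrid -> Vienna. Xander is in Vienna.
After move 4: Vienna -> Madrid. Xander is in Madrid.
After move 5: Madrid -> Vienna. Xander is in Vienna.

Answer: Vienna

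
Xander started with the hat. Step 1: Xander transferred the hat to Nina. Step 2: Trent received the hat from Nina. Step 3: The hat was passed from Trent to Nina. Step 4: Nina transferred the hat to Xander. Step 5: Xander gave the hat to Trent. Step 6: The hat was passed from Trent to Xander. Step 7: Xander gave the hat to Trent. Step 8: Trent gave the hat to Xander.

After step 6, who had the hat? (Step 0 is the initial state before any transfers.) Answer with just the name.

Tracking the hat holder through step 6:
After step 0 (start): Xander
After step 1: Nina
After step 2: Trent
After step 3: Nina
After step 4: Xander
After step 5: Trent
After step 6: Xander

At step 6, the holder is Xander.

Answer: Xander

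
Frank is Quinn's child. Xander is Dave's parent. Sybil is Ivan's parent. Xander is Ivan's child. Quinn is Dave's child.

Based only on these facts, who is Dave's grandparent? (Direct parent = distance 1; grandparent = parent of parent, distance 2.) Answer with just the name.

Reconstructing the parent chain from the given facts:
  Sybil -> Ivan -> Xander -> Dave -> Quinn -> Frank
(each arrow means 'parent of the next')
Positions in the chain (0 = top):
  position of Sybil: 0
  position of Ivan: 1
  position of Xander: 2
  position of Dave: 3
  position of Quinn: 4
  position of Frank: 5

Dave is at position 3; the grandparent is 2 steps up the chain, i.e. position 1: Ivan.

Answer: Ivan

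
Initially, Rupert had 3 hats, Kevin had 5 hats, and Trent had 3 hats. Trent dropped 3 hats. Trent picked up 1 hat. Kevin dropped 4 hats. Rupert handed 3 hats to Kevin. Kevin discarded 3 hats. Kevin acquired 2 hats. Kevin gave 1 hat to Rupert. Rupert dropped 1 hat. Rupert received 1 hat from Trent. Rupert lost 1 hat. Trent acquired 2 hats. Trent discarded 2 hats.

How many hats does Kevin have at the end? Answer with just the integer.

Tracking counts step by step:
Start: Rupert=3, Kevin=5, Trent=3
Event 1 (Trent -3): Trent: 3 -> 0. State: Rupert=3, Kevin=5, Trent=0
Event 2 (Trent +1): Trent: 0 -> 1. State: Rupert=3, Kevin=5, Trent=1
Event 3 (Kevin -4): Kevin: 5 -> 1. State: Rupert=3, Kevin=1, Trent=1
Event 4 (Rupert -> Kevin, 3): Rupert: 3 -> 0, Kevin: 1 -> 4. State: Rupert=0, Kevin=4, Trent=1
Event 5 (Kevin -3): Kevin: 4 -> 1. State: Rupert=0, Kevin=1, Trent=1
Event 6 (Kevin +2): Kevin: 1 -> 3. State: Rupert=0, Kevin=3, Trent=1
Event 7 (Kevin -> Rupert, 1): Kevin: 3 -> 2, Rupert: 0 -> 1. State: Rupert=1, Kevin=2, Trent=1
Event 8 (Rupert -1): Rupert: 1 -> 0. State: Rupert=0, Kevin=2, Trent=1
Event 9 (Trent -> Rupert, 1): Trent: 1 -> 0, Rupert: 0 -> 1. State: Rupert=1, Kevin=2, Trent=0
Event 10 (Rupert -1): Rupert: 1 -> 0. State: Rupert=0, Kevin=2, Trent=0
Event 11 (Trent +2): Trent: 0 -> 2. State: Rupert=0, Kevin=2, Trent=2
Event 12 (Trent -2): Trent: 2 -> 0. State: Rupert=0, Kevin=2, Trent=0

Kevin's final count: 2

Answer: 2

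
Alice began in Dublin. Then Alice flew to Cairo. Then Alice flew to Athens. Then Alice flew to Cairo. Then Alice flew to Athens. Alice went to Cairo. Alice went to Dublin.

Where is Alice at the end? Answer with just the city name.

Answer: Dublin

Derivation:
Tracking Alice's location:
Start: Alice is in Dublin.
After move 1: Dublin -> Cairo. Alice is in Cairo.
After move 2: Cairo -> Athens. Alice is in Athens.
After move 3: Athens -> Cairo. Alice is in Cairo.
After move 4: Cairo -> Athens. Alice is in Athens.
After move 5: Athens -> Cairo. Alice is in Cairo.
After move 6: Cairo -> Dublin. Alice is in Dublin.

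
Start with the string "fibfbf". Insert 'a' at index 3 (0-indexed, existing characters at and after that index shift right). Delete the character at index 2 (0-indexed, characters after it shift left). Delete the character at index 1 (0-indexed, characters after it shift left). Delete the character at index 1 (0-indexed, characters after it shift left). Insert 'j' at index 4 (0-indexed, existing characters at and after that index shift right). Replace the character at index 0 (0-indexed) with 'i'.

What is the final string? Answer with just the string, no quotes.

Applying each edit step by step:
Start: "fibfbf"
Op 1 (insert 'a' at idx 3): "fibfbf" -> "fibafbf"
Op 2 (delete idx 2 = 'b'): "fibafbf" -> "fiafbf"
Op 3 (delete idx 1 = 'i'): "fiafbf" -> "fafbf"
Op 4 (delete idx 1 = 'a'): "fafbf" -> "ffbf"
Op 5 (insert 'j' at idx 4): "ffbf" -> "ffbfj"
Op 6 (replace idx 0: 'f' -> 'i'): "ffbfj" -> "ifbfj"

Answer: ifbfj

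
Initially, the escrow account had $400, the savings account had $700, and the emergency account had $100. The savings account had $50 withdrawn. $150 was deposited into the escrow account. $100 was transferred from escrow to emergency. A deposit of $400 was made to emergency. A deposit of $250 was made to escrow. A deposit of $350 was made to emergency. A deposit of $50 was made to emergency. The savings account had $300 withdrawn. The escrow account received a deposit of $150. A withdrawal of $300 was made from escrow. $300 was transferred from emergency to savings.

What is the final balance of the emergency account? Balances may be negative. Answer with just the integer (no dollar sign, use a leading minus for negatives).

Answer: 700

Derivation:
Tracking account balances step by step:
Start: escrow=400, savings=700, emergency=100
Event 1 (withdraw 50 from savings): savings: 700 - 50 = 650. Balances: escrow=400, savings=650, emergency=100
Event 2 (deposit 150 to escrow): escrow: 400 + 150 = 550. Balances: escrow=550, savings=650, emergency=100
Event 3 (transfer 100 escrow -> emergency): escrow: 550 - 100 = 450, emergency: 100 + 100 = 200. Balances: escrow=450, savings=650, emergency=200
Event 4 (deposit 400 to emergency): emergency: 200 + 400 = 600. Balances: escrow=450, savings=650, emergency=600
Event 5 (deposit 250 to escrow): escrow: 450 + 250 = 700. Balances: escrow=700, savings=650, emergency=600
Event 6 (deposit 350 to emergency): emergency: 600 + 350 = 950. Balances: escrow=700, savings=650, emergency=950
Event 7 (deposit 50 to emergency): emergency: 950 + 50 = 1000. Balances: escrow=700, savings=650, emergency=1000
Event 8 (withdraw 300 from savings): savings: 650 - 300 = 350. Balances: escrow=700, savings=350, emergency=1000
Event 9 (deposit 150 to escrow): escrow: 700 + 150 = 850. Balances: escrow=850, savings=350, emergency=1000
Event 10 (withdraw 300 from escrow): escrow: 850 - 300 = 550. Balances: escrow=550, savings=350, emergency=1000
Event 11 (transfer 300 emergency -> savings): emergency: 1000 - 300 = 700, savings: 350 + 300 = 650. Balances: escrow=550, savings=650, emergency=700

Final balance of emergency: 700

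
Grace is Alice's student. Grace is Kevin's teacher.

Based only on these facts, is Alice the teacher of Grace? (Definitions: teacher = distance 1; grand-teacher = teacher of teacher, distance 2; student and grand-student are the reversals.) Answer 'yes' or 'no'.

Reconstructing the teacher chain from the given facts:
  Alice -> Grace -> Kevin
(each arrow means 'teacher of the next')
Positions in the chain (0 = top):
  position of Alice: 0
  position of Grace: 1
  position of Kevin: 2

Alice is at position 0, Grace is at position 1; signed distance (j - i) = 1.
'teacher' requires j - i = 1. Actual distance is 1, so the relation HOLDS.

Answer: yes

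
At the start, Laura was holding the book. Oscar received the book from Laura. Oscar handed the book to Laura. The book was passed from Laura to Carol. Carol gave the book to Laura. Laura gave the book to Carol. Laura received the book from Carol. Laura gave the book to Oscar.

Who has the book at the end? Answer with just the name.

Tracking the book through each event:
Start: Laura has the book.
After event 1: Oscar has the book.
After event 2: Laura has the book.
After event 3: Carol has the book.
After event 4: Laura has the book.
After event 5: Carol has the book.
After event 6: Laura has the book.
After event 7: Oscar has the book.

Answer: Oscar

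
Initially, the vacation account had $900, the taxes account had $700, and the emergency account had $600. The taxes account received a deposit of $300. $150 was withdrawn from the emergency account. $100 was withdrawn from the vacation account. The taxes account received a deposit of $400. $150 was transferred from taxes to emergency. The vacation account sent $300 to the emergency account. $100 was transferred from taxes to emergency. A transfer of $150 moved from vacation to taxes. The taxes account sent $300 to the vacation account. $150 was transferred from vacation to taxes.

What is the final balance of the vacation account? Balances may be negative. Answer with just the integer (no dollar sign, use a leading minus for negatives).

Answer: 500

Derivation:
Tracking account balances step by step:
Start: vacation=900, taxes=700, emergency=600
Event 1 (deposit 300 to taxes): taxes: 700 + 300 = 1000. Balances: vacation=900, taxes=1000, emergency=600
Event 2 (withdraw 150 from emergency): emergency: 600 - 150 = 450. Balances: vacation=900, taxes=1000, emergency=450
Event 3 (withdraw 100 from vacation): vacation: 900 - 100 = 800. Balances: vacation=800, taxes=1000, emergency=450
Event 4 (deposit 400 to taxes): taxes: 1000 + 400 = 1400. Balances: vacation=800, taxes=1400, emergency=450
Event 5 (transfer 150 taxes -> emergency): taxes: 1400 - 150 = 1250, emergency: 450 + 150 = 600. Balances: vacation=800, taxes=1250, emergency=600
Event 6 (transfer 300 vacation -> emergency): vacation: 800 - 300 = 500, emergency: 600 + 300 = 900. Balances: vacation=500, taxes=1250, emergency=900
Event 7 (transfer 100 taxes -> emergency): taxes: 1250 - 100 = 1150, emergency: 900 + 100 = 1000. Balances: vacation=500, taxes=1150, emergency=1000
Event 8 (transfer 150 vacation -> taxes): vacation: 500 - 150 = 350, taxes: 1150 + 150 = 1300. Balances: vacation=350, taxes=1300, emergency=1000
Event 9 (transfer 300 taxes -> vacation): taxes: 1300 - 300 = 1000, vacation: 350 + 300 = 650. Balances: vacation=650, taxes=1000, emergency=1000
Event 10 (transfer 150 vacation -> taxes): vacation: 650 - 150 = 500, taxes: 1000 + 150 = 1150. Balances: vacation=500, taxes=1150, emergency=1000

Final balance of vacation: 500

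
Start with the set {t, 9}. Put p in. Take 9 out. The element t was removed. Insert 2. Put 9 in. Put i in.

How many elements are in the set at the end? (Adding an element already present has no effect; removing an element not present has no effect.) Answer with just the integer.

Answer: 4

Derivation:
Tracking the set through each operation:
Start: {9, t}
Event 1 (add p): added. Set: {9, p, t}
Event 2 (remove 9): removed. Set: {p, t}
Event 3 (remove t): removed. Set: {p}
Event 4 (add 2): added. Set: {2, p}
Event 5 (add 9): added. Set: {2, 9, p}
Event 6 (add i): added. Set: {2, 9, i, p}

Final set: {2, 9, i, p} (size 4)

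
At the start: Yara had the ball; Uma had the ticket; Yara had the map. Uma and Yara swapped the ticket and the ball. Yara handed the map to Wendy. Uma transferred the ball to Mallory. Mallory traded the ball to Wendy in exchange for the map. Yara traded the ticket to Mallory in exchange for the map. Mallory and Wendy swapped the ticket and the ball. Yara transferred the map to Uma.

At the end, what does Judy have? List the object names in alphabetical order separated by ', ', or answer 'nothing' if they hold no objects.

Answer: nothing

Derivation:
Tracking all object holders:
Start: ball:Yara, ticket:Uma, map:Yara
Event 1 (swap ticket<->ball: now ticket:Yara, ball:Uma). State: ball:Uma, ticket:Yara, map:Yara
Event 2 (give map: Yara -> Wendy). State: ball:Uma, ticket:Yara, map:Wendy
Event 3 (give ball: Uma -> Mallory). State: ball:Mallory, ticket:Yara, map:Wendy
Event 4 (swap ball<->map: now ball:Wendy, map:Mallory). State: ball:Wendy, ticket:Yara, map:Mallory
Event 5 (swap ticket<->map: now ticket:Mallory, map:Yara). State: ball:Wendy, ticket:Mallory, map:Yara
Event 6 (swap ticket<->ball: now ticket:Wendy, ball:Mallory). State: ball:Mallory, ticket:Wendy, map:Yara
Event 7 (give map: Yara -> Uma). State: ball:Mallory, ticket:Wendy, map:Uma

Final state: ball:Mallory, ticket:Wendy, map:Uma
Judy holds: (nothing).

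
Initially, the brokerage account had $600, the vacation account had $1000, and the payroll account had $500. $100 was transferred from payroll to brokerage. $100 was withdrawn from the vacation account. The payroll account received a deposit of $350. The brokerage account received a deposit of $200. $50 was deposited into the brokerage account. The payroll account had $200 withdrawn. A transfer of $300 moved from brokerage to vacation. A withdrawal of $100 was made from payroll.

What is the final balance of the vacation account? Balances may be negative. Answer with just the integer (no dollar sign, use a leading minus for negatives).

Tracking account balances step by step:
Start: brokerage=600, vacation=1000, payroll=500
Event 1 (transfer 100 payroll -> brokerage): payroll: 500 - 100 = 400, brokerage: 600 + 100 = 700. Balances: brokerage=700, vacation=1000, payroll=400
Event 2 (withdraw 100 from vacation): vacation: 1000 - 100 = 900. Balances: brokerage=700, vacation=900, payroll=400
Event 3 (deposit 350 to payroll): payroll: 400 + 350 = 750. Balances: brokerage=700, vacation=900, payroll=750
Event 4 (deposit 200 to brokerage): brokerage: 700 + 200 = 900. Balances: brokerage=900, vacation=900, payroll=750
Event 5 (deposit 50 to brokerage): brokerage: 900 + 50 = 950. Balances: brokerage=950, vacation=900, payroll=750
Event 6 (withdraw 200 from payroll): payroll: 750 - 200 = 550. Balances: brokerage=950, vacation=900, payroll=550
Event 7 (transfer 300 brokerage -> vacation): brokerage: 950 - 300 = 650, vacation: 900 + 300 = 1200. Balances: brokerage=650, vacation=1200, payroll=550
Event 8 (withdraw 100 from payroll): payroll: 550 - 100 = 450. Balances: brokerage=650, vacation=1200, payroll=450

Final balance of vacation: 1200

Answer: 1200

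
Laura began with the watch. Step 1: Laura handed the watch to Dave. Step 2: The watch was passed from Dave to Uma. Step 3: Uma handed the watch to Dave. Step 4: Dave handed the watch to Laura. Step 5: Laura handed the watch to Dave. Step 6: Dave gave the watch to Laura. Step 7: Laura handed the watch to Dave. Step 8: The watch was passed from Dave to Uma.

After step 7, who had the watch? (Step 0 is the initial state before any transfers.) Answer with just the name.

Answer: Dave

Derivation:
Tracking the watch holder through step 7:
After step 0 (start): Laura
After step 1: Dave
After step 2: Uma
After step 3: Dave
After step 4: Laura
After step 5: Dave
After step 6: Laura
After step 7: Dave

At step 7, the holder is Dave.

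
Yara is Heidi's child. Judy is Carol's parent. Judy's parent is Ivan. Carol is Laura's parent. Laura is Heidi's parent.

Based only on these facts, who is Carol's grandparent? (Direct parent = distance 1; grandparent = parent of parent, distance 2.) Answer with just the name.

Reconstructing the parent chain from the given facts:
  Ivan -> Judy -> Carol -> Laura -> Heidi -> Yara
(each arrow means 'parent of the next')
Positions in the chain (0 = top):
  position of Ivan: 0
  position of Judy: 1
  position of Carol: 2
  position of Laura: 3
  position of Heidi: 4
  position of Yara: 5

Carol is at position 2; the grandparent is 2 steps up the chain, i.e. position 0: Ivan.

Answer: Ivan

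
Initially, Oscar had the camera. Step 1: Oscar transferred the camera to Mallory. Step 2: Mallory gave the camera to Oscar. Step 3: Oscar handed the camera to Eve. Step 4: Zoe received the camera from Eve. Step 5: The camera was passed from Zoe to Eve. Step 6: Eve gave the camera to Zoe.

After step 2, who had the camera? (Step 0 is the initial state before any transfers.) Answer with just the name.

Answer: Oscar

Derivation:
Tracking the camera holder through step 2:
After step 0 (start): Oscar
After step 1: Mallory
After step 2: Oscar

At step 2, the holder is Oscar.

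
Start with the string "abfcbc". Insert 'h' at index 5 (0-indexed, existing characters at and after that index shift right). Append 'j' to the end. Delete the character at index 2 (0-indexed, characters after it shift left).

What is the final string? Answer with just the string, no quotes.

Applying each edit step by step:
Start: "abfcbc"
Op 1 (insert 'h' at idx 5): "abfcbc" -> "abfcbhc"
Op 2 (append 'j'): "abfcbhc" -> "abfcbhcj"
Op 3 (delete idx 2 = 'f'): "abfcbhcj" -> "abcbhcj"

Answer: abcbhcj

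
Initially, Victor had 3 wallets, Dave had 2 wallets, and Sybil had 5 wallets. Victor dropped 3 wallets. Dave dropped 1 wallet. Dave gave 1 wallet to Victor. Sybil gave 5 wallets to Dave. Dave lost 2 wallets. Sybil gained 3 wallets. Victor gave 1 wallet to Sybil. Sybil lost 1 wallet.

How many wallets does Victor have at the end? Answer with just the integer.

Tracking counts step by step:
Start: Victor=3, Dave=2, Sybil=5
Event 1 (Victor -3): Victor: 3 -> 0. State: Victor=0, Dave=2, Sybil=5
Event 2 (Dave -1): Dave: 2 -> 1. State: Victor=0, Dave=1, Sybil=5
Event 3 (Dave -> Victor, 1): Dave: 1 -> 0, Victor: 0 -> 1. State: Victor=1, Dave=0, Sybil=5
Event 4 (Sybil -> Dave, 5): Sybil: 5 -> 0, Dave: 0 -> 5. State: Victor=1, Dave=5, Sybil=0
Event 5 (Dave -2): Dave: 5 -> 3. State: Victor=1, Dave=3, Sybil=0
Event 6 (Sybil +3): Sybil: 0 -> 3. State: Victor=1, Dave=3, Sybil=3
Event 7 (Victor -> Sybil, 1): Victor: 1 -> 0, Sybil: 3 -> 4. State: Victor=0, Dave=3, Sybil=4
Event 8 (Sybil -1): Sybil: 4 -> 3. State: Victor=0, Dave=3, Sybil=3

Victor's final count: 0

Answer: 0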